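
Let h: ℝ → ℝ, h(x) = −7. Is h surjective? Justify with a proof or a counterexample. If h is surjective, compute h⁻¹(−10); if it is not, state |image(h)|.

h(x) = −7 for all x, so −6 has no preimage and h is not surjective.
Since h is not surjective, we state |image(h)|: the image of h is {−7}, which has 1 element.

1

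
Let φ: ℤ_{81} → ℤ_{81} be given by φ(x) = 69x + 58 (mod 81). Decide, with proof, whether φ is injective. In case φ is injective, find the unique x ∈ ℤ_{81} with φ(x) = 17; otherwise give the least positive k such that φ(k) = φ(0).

27

We have gcd(69, 81) = 3 > 1. Taking u = 0 and v = 27: φ(0) = 58 and φ(27) = 69·27 + 58 = 1921 ≡ 58 (mod 81).
So φ(0) = φ(27) while 0 ≠ 27, so φ is not injective.
Since φ is not injective, we find the least positive k with φ(k) = φ(0): this means 69k ≡ 0 (mod 81), i.e. 81 ∣ 69k. Since gcd(69, 81) = 3, dividing through by 3 this holds exactly when 27 ∣ 23k, and as gcd(23, 27) = 1, exactly when 27 ∣ k.
The smallest positive such k is 27.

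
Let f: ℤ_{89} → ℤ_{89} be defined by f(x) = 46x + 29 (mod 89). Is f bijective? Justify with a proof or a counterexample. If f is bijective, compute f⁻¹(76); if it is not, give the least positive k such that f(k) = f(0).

Recall that f is injective if f(x_1) = f(x_2) implies x_1 = x_2.
Suppose f(x_1) = f(x_2) in ℤ_{89}. Then 46x_1 + 29 ≡ 46x_2 + 29 (mod 89), so 46(x_1 − x_2) ≡ 0 (mod 89).
Since gcd(46, 89) = 1, 46 is invertible modulo 89, thus x_1 − x_2 ≡ 0 (mod 89), i.e. x_1 = x_2.
We now compute 46⁻¹ mod 89 explicitly. Euclid's algorithm: 89 = 1·46 + 43, 46 = 1·43 + 3, 43 = 14·3 + 1; back-substituting gives 1 = 60·46 − 31·89, so 46⁻¹ ≡ 60 (mod 89).
Then y ↦ 60(y − 29) is a two-sided inverse to f, so every y ∈ ℤ_{89} has a preimage.
Hence f is bijective.
Since f is bijective, we find f⁻¹(76): we need 46x ≡ 76 − 29 ≡ 47 (mod 89). Using 46⁻¹ = 60: x ≡ 60·47 = 2820 = 31·89 + 61, so x = 61.
Check: f(61) = 46·61 + 29 = 2835 = 31·89 + 76 ≡ 76 (mod 89).

61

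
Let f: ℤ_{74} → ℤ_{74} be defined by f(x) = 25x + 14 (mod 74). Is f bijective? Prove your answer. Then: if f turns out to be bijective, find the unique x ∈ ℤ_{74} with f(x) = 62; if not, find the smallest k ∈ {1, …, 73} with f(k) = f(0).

Suppose f(s) = f(t) in ℤ_{74}. Then 25s + 14 ≡ 25t + 14 (mod 74), so 25(s − t) ≡ 0 (mod 74).
Since gcd(25, 74) = 1, 25 is invertible modulo 74, therefore s − t ≡ 0 (mod 74), i.e. s = t.
We now compute 25⁻¹ mod 74 explicitly. Euclid's algorithm: 74 = 2·25 + 24, 25 = 1·24 + 1; back-substituting gives 1 = 3·25 − 1·74, so 25⁻¹ ≡ 3 (mod 74).
For any y ∈ ℤ_{74}, x = 3(y − 14) mod 74 satisfies f(x) = 25·3(y − 14) + 14 ≡ y (since 25·3 ≡ 1 mod 74). So every y has a preimage.
Thus f is bijective.
Since f is bijective, we compute f⁻¹(62): solve 25x + 14 ≡ 62 (mod 74), i.e. 25x ≡ 48 (mod 74).
Multiplying by 25⁻¹ = 3 gives x ≡ 3·48 = 144 = 1·74 + 70 ≡ 70 (mod 74).
Check: f(70) = 25·70 + 14 = 1764 = 23·74 + 62 ≡ 62 (mod 74).

70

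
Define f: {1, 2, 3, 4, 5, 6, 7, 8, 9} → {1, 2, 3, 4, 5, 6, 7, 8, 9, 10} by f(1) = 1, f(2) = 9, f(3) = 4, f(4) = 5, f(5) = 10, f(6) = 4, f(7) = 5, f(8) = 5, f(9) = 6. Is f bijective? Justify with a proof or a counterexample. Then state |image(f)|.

f(3) = 4 = f(6) with 3 ≠ 6, so f is not injective, hence not bijective.
The image of f is {1, 4, 5, 6, 9, 10}, which has 6 elements.

6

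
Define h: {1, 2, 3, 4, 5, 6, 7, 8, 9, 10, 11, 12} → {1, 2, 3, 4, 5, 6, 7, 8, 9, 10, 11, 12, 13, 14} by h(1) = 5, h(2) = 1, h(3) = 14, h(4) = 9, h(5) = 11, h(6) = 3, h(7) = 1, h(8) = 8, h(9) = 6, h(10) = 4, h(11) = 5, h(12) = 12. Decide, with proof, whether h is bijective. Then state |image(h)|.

h(2) = 1 = h(7) with 2 ≠ 7, so h is not injective, hence not bijective.
The image of h is {1, 3, 4, 5, 6, 8, 9, 11, 12, 14}, which has 10 elements.

10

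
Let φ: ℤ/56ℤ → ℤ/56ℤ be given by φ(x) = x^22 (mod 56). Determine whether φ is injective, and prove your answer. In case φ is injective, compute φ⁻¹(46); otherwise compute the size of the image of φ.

8

φ(6): Repeated squaring mod 56: 6^1 ≡ 6, 6^2 ≡ 6² = 36, 6^4 ≡ 36² = 1296 ≡ 8, 6^8 ≡ 8² = 64 ≡ 8, 6^16 ≡ 8² = 64 ≡ 8. Since 22 = 16 + 4 + 2, 6^22 ≡ 8·8·36: 8·8 = 64 ≡ 8, then 8·36 = 288 ≡ 8. So 6^22 ≡ 8 (mod 56).
φ(8): Repeated squaring mod 56: 8^1 ≡ 8, 8^2 ≡ 8² = 64 ≡ 8, 8^4 ≡ 8² = 64 ≡ 8, 8^8 ≡ 8² = 64 ≡ 8, 8^16 ≡ 8² = 64 ≡ 8. Since 22 = 16 + 4 + 2, 8^22 ≡ 8·8·8: 8·8 = 64 ≡ 8, then 8·8 = 64 ≡ 8. So 8^22 ≡ 8 (mod 56).
So φ(6) = φ(8) = 8 while 6 ≠ 8, therefore φ is not injective.
Since φ is not injective, we determine |image(φ)|. Computing x^22 mod 56 for each x (by repeated squaring, reducing mod 56 at every step), the values φ(0), φ(1), …, φ(55) are: 0, 1, 16, 25, 32, 9, 8, 49, 8, 9, 32, 25, 16, 1, 0, 1, 16, 25, 32, 9, 8, 49, 8, 9, 32, 25, 16, 1, 0, 1, 16, 25, 32, 9, 8, 49, 8, 9, 32, 25, 16, 1, 0, 1, 16, 25, 32, 9, 8, 49, 8, 9, 32, 25, 16, 1.
The distinct values are {0, 1, 8, 9, 16, 25, 32, 49}; there are 8 of them.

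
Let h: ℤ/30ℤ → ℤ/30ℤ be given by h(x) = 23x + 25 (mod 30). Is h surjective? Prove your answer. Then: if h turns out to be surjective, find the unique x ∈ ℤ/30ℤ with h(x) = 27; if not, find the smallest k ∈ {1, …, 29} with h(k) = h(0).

Since gcd(23, 30) = 1, 23 is invertible modulo 30. Euclid's algorithm: 30 = 1·23 + 7, 23 = 3·7 + 2, 7 = 3·2 + 1; back-substituting gives 1 = 17·23 − 13·30, so 23⁻¹ ≡ 17 (mod 30).
For any y ∈ ℤ/30ℤ, x = 17(y − 25) mod 30 satisfies h(x) = 23·17(y − 25) + 25 ≡ y (since 23·17 ≡ 1 mod 30). So every y has a preimage.
So h is surjective.
Since h is surjective, we find h⁻¹(27): we need 23x ≡ 27 − 25 ≡ 2 (mod 30). Using 23⁻¹ = 17: x ≡ 17·2 = 34 = 1·30 + 4, so x = 4.
Check: h(4) = 23·4 + 25 = 117 = 3·30 + 27 ≡ 27 (mod 30).

4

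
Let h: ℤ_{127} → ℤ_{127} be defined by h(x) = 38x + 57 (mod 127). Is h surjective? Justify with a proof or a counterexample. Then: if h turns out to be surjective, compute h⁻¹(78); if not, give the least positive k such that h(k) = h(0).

Since gcd(38, 127) = 1, 38 is invertible modulo 127. Euclid's algorithm: 127 = 3·38 + 13, 38 = 2·13 + 12, 13 = 1·12 + 1; back-substituting gives 1 = 117·38 − 35·127, so 38⁻¹ ≡ 117 (mod 127).
Then y ↦ 117(y − 57) is a two-sided inverse to h, so every y ∈ ℤ_{127} has a preimage.
So h is surjective.
Since h is surjective, we find h⁻¹(78): we need 38x ≡ 78 − 57 ≡ 21 (mod 127). Using 38⁻¹ = 117: x ≡ 117·21 = 2457 = 19·127 + 44, so x = 44.
Check: h(44) = 38·44 + 57 = 1729 = 13·127 + 78 ≡ 78 (mod 127).

44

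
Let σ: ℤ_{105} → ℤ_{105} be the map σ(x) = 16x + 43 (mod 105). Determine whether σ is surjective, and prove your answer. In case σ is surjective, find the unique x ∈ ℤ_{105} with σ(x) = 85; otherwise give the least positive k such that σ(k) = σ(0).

42

Since gcd(16, 105) = 1, 16 is invertible modulo 105. Euclid's algorithm: 105 = 6·16 + 9, 16 = 1·9 + 7, 9 = 1·7 + 2, 7 = 3·2 + 1; back-substituting gives 1 = 46·16 − 7·105, so 16⁻¹ ≡ 46 (mod 105).
Then y ↦ 46(y − 43) is a two-sided inverse to σ, so every y ∈ ℤ_{105} has a preimage.
So σ is surjective.
Since σ is surjective, we find σ⁻¹(85): we need 16x ≡ 85 − 43 ≡ 42 (mod 105). Using 16⁻¹ = 46: x ≡ 46·42 = 1932 = 18·105 + 42, so x = 42.
Check: σ(42) = 16·42 + 43 = 715 = 6·105 + 85 ≡ 85 (mod 105).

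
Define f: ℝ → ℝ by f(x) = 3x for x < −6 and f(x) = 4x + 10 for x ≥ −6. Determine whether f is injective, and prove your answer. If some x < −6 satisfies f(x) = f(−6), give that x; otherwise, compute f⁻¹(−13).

-23/4

Both pieces are strictly increasing (slopes 3 and 4), so each is injective on its own interval.
The left piece maps (−∞, −6) onto (−∞, −18); the right piece maps [−6, ∞) onto [−14, ∞).
These images are disjoint, so no value is attained by both pieces. Hence f is injective.
Because the two images are disjoint, no x < −6 has f(x) = f(−6), so we compute f⁻¹(−13): −13 lies in [−14, ∞), so solve 4x + 10 = −13: x = (−13 − 10)/4 = −23/4.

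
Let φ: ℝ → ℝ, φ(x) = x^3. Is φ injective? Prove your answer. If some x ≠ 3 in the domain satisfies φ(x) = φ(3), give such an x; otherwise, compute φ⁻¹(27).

On ℝ, x ↦ x^3 is strictly increasing (since 3 is odd), so φ(s) = φ(t) forces s = t. Therefore φ is injective.
Since x ↦ x^3 is strictly increasing on ℝ, it is injective there, so no x ≠ 3 in the domain has φ(x) = φ(3). We therefore compute φ⁻¹(27) = 27^{1/3} = 3 (indeed 3^3 = 27).

3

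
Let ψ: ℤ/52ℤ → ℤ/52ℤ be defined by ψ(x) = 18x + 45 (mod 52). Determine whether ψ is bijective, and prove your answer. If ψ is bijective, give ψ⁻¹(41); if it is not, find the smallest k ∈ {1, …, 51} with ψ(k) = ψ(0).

26

We have gcd(18, 52) = 2 > 1. Taking s = 0 and t = 26: ψ(0) = 45 and ψ(26) = 18·26 + 45 = 513 ≡ 45 (mod 52).
So ψ(0) = ψ(26) while 0 ≠ 26, hence ψ is not injective, hence not bijective.
Since ψ is not bijective, we find the least positive k with ψ(k) = ψ(0): this means 18k ≡ 0 (mod 52), i.e. 52 ∣ 18k. Since gcd(18, 52) = 2, dividing through by 2 this holds exactly when 26 ∣ 9k, and as gcd(9, 26) = 1, exactly when 26 ∣ k.
The smallest positive such k is 26.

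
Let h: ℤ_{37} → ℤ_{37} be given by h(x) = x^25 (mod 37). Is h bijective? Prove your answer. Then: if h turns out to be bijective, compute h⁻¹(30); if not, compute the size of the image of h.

4

Since 37 is prime, the nonzero elements of ℤ_{37} form a cyclic group of order 36.
As gcd(25, 36) = 1, raising to the 25th power is a bijection on this group: if u^25 ≡ v^25 then (uv^{−1})^25 = 1, and the only element of order dividing gcd(25, 36) = 1 is 1, so u = v.
With h(0) = 0 this makes h injective on all of ℤ_{37}, hence bijective (finite equal-size domain and codomain). In particular h is bijective.
Since h is bijective, we find the preimage of 30. The inverse of x ↦ x^25 on (ℤ_{37})^× is x ↦ x^13, because 25·13 = 325 = 9·36 + 1 ≡ 1 (mod 36) and x^{36} = 1 for x ≠ 0 (Fermat). So h⁻¹(30) = 30^13 mod 37.
Repeated squaring mod 37: 30^1 ≡ 30, 30^2 ≡ 30² = 900 ≡ 12, 30^4 ≡ 12² = 144 ≡ 33, 30^8 ≡ 33² = 1089 ≡ 16. Since 13 = 8 + 4 + 1, 30^13 ≡ 16·33·30: 16·33 = 528 ≡ 10, then 10·30 = 300 ≡ 4. So 30^13 ≡ 4 (mod 37).
Hence h⁻¹(30) = 4.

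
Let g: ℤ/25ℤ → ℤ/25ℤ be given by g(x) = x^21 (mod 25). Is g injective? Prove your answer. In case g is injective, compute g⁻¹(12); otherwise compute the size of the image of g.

21

g(0) = 0^21 = 0.
g(5): Repeated squaring mod 25: 5^1 ≡ 5, 5^2 ≡ 5² = 25 ≡ 0, 5^4 ≡ 0² = 0, 5^8 ≡ 0² = 0, 5^16 ≡ 0² = 0. Since 21 = 16 + 4 + 1, 5^21 ≡ 0·0·5: 0·0 = 0, then 0·5 = 0. So 5^21 ≡ 0 (mod 25).
So g(0) = g(5) = 0 while 0 ≠ 5, thus g is not injective.
Since g is not injective, we determine |image(g)|. Computing x^21 mod 25 for each x (by repeated squaring, reducing mod 25 at every step), the values g(0), g(1), …, g(24) are: 0, 1, 2, 3, 4, 0, 6, 7, 8, 9, 0, 11, 12, 13, 14, 0, 16, 17, 18, 19, 0, 21, 22, 23, 24.
The distinct values are {0, 1, 2, 3, 4, 6, 7, 8, 9, 11, 12, 13, 14, 16, 17, 18, 19, 21, 22, 23, 24}; there are 21 of them.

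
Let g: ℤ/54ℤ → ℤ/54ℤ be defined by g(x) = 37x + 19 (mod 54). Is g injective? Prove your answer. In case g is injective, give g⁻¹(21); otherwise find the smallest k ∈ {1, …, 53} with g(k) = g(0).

38

If g(u) = g(v), then 37u ≡ 37v (mod 54). Because gcd(37, 54) = 1, we may cancel 37 to get u ≡ v (mod 54).
So g is injective.
We now compute 37⁻¹ mod 54 explicitly. Euclid's algorithm: 54 = 1·37 + 17, 37 = 2·17 + 3, 17 = 5·3 + 2, 3 = 1·2 + 1; back-substituting gives 1 = 19·37 − 13·54, so 37⁻¹ ≡ 19 (mod 54).
Since g is injective, we compute g⁻¹(21): solve 37x + 19 ≡ 21 (mod 54), i.e. 37x ≡ 2 (mod 54).
Multiplying by 37⁻¹ = 19 gives x ≡ 19·2 = 38 ≡ 38 (mod 54).
Check: g(38) = 37·38 + 19 = 1425 = 26·54 + 21 ≡ 21 (mod 54).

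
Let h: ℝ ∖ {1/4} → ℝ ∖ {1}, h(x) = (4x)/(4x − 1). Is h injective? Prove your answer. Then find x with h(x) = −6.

Suppose h(x_1) = h(x_2). Cross-multiplying: (4x_1)(4x_2 − 1) = (4x_2)(4x_1 − 1).
Expanding both sides and cancelling the symmetric terms leaves −4·(x_1 − x_2) = 0. Since −4 ≠ 0, x_1 = x_2. Therefore h is injective.
Solving h(x) = −6: cross-multiplying gives 4x = −6(4x − 1), which rearranges to 28x = 6, so x = 3/14.

3/14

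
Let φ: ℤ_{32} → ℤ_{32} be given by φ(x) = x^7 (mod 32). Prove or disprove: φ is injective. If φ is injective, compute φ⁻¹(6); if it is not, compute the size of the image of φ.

17

φ(0) = 0^7 = 0.
φ(2): Repeated squaring mod 32: 2^1 ≡ 2, 2^2 ≡ 2² = 4, 2^4 ≡ 4² = 16. Since 7 = 4 + 2 + 1, 2^7 ≡ 16·4·2: 16·4 = 64 ≡ 0, then 0·2 = 0. So 2^7 ≡ 0 (mod 32).
So φ(0) = φ(2) = 0 while 0 ≠ 2, hence φ is not injective.
Since φ is not injective, we determine |image(φ)|. Computing x^7 mod 32 for each x (by repeated squaring, reducing mod 32 at every step), the values φ(0), φ(1), …, φ(31) are: 0, 1, 0, 11, 0, 13, 0, 23, 0, 25, 0, 3, 0, 5, 0, 15, 0, 17, 0, 27, 0, 29, 0, 7, 0, 9, 0, 19, 0, 21, 0, 31.
The distinct values are {0, 1, 3, 5, 7, 9, 11, 13, 15, 17, 19, 21, 23, 25, 27, 29, 31}; there are 17 of them.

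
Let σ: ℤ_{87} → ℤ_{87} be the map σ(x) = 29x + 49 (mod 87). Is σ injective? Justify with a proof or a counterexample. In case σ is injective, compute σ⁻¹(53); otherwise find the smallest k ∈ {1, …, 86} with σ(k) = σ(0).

3

We have gcd(29, 87) = 29 > 1. Taking s = 0 and t = 3: σ(0) = 49 and σ(3) = 29·3 + 49 = 136 ≡ 49 (mod 87).
So σ(0) = σ(3) while 0 ≠ 3, therefore σ is not injective.
Since σ is not injective, we find the least positive k with σ(k) = σ(0): this means 29k ≡ 0 (mod 87), i.e. 87 ∣ 29k. Since gcd(29, 87) = 29, dividing through by 29 this holds exactly when 3 ∣ k.
The smallest positive such k is 3.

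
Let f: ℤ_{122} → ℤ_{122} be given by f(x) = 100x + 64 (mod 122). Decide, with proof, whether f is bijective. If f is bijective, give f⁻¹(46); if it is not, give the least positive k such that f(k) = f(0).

61

By definition, f is injective when f(x_1) = f(x_2) forces x_1 = x_2.
We have gcd(100, 122) = 2 > 1. Taking x_1 = 0 and x_2 = 61: f(0) = 64 and f(61) = 100·61 + 64 = 6164 ≡ 64 (mod 122).
So f(0) = f(61) while 0 ≠ 61, therefore f is not injective, hence not bijective.
Since f is not bijective, we find the least positive k with f(k) = f(0): this means 100k ≡ 0 (mod 122), i.e. 122 ∣ 100k. Since gcd(100, 122) = 2, dividing through by 2 this holds exactly when 61 ∣ 50k, and as gcd(50, 61) = 1, exactly when 61 ∣ k.
The smallest positive such k is 61.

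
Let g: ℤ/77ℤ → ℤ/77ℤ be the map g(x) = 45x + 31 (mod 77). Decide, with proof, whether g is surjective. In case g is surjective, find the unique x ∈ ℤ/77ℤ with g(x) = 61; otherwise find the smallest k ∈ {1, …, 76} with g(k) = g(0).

Since gcd(45, 77) = 1, 45 is invertible modulo 77. Euclid's algorithm: 77 = 1·45 + 32, 45 = 1·32 + 13, 32 = 2·13 + 6, 13 = 2·6 + 1; back-substituting gives 1 = 12·45 − 7·77, so 45⁻¹ ≡ 12 (mod 77).
For any y ∈ ℤ/77ℤ, x = 12(y − 31) mod 77 satisfies g(x) = 45·12(y − 31) + 31 ≡ y (since 45·12 ≡ 1 mod 77). So every y has a preimage.
So g is surjective.
Since g is surjective, we compute g⁻¹(61): solve 45x + 31 ≡ 61 (mod 77), i.e. 45x ≡ 30 (mod 77).
Multiplying by 45⁻¹ = 12 gives x ≡ 12·30 = 360 = 4·77 + 52 ≡ 52 (mod 77).
Check: g(52) = 45·52 + 31 = 2371 = 30·77 + 61 ≡ 61 (mod 77).

52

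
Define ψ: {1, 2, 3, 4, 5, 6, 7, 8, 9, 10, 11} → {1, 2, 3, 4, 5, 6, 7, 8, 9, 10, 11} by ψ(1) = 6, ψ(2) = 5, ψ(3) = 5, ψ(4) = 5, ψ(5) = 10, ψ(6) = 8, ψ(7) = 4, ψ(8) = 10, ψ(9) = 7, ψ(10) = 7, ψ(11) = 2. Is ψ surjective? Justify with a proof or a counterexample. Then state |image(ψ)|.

7

No element maps to 1, so ψ is not surjective.
The image of ψ is {2, 4, 5, 6, 7, 8, 10}, which has 7 elements.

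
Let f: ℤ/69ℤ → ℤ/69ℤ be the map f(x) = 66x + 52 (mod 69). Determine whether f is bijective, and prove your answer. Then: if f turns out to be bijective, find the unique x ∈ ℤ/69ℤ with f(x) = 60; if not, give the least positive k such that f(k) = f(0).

23

Recall that injectivity means: for all x_1, x_2 in the domain, f(x_1) = f(x_2) implies x_1 = x_2.
We have gcd(66, 69) = 3 > 1. Taking x_1 = 0 and x_2 = 23: f(0) = 52 and f(23) = 66·23 + 52 = 1570 ≡ 52 (mod 69).
So f(0) = f(23) while 0 ≠ 23, thus f is not injective, hence not bijective.
Since f is not bijective, we find the least positive k with f(k) = f(0): this means 66k ≡ 0 (mod 69), i.e. 69 ∣ 66k. Since gcd(66, 69) = 3, dividing through by 3 this holds exactly when 23 ∣ 22k, and as gcd(22, 23) = 1, exactly when 23 ∣ k.
The smallest positive such k is 23.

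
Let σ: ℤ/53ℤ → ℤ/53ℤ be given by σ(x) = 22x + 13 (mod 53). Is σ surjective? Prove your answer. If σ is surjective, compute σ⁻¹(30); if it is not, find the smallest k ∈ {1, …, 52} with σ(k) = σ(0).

Since gcd(22, 53) = 1, 22 is invertible modulo 53. Euclid's algorithm: 53 = 2·22 + 9, 22 = 2·9 + 4, 9 = 2·4 + 1; back-substituting gives 1 = 41·22 − 17·53, so 22⁻¹ ≡ 41 (mod 53).
Then y ↦ 41(y − 13) is a two-sided inverse to σ, so every y ∈ ℤ/53ℤ has a preimage.
Thus σ is surjective.
Since σ is surjective, we find σ⁻¹(30): we need 22x ≡ 30 − 13 ≡ 17 (mod 53). Using 22⁻¹ = 41: x ≡ 41·17 = 697 = 13·53 + 8, so x = 8.
Check: σ(8) = 22·8 + 13 = 189 = 3·53 + 30 ≡ 30 (mod 53).

8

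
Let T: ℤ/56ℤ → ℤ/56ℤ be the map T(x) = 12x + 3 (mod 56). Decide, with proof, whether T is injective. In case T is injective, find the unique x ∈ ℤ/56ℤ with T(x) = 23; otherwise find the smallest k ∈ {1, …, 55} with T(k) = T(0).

14

Recall that injectivity means: for all a, b in the domain, T(a) = T(b) implies a = b.
We have gcd(12, 56) = 4 > 1. Taking a = 0 and b = 14: T(0) = 3 and T(14) = 12·14 + 3 = 171 ≡ 3 (mod 56).
So T(0) = T(14) while 0 ≠ 14, hence T is not injective.
Since T is not injective, we find the least positive k with T(k) = T(0): this means 12k ≡ 0 (mod 56), i.e. 56 ∣ 12k. Since gcd(12, 56) = 4, dividing through by 4 this holds exactly when 14 ∣ 3k, and as gcd(3, 14) = 1, exactly when 14 ∣ k.
The smallest positive such k is 14.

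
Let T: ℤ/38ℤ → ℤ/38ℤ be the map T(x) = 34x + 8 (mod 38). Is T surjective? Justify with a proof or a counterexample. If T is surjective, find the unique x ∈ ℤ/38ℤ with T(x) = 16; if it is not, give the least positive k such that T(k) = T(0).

Recall: surjectivity means every element of the codomain has a preimage under T.
Since gcd(34, 38) = 2, we have 34x ≡ 0 (mod 2) for all x, so T(x) ≡ 0 (mod 2).
But 1 ≢ 0 (mod 2), so 1 ∈ ℤ/38ℤ has no preimage. So T is not surjective.
Since T is not surjective, we find the least positive k with T(k) = T(0): this means 34k ≡ 0 (mod 38), i.e. 38 ∣ 34k. Since gcd(34, 38) = 2, dividing through by 2 this holds exactly when 19 ∣ 17k, and as gcd(17, 19) = 1, exactly when 19 ∣ k.
The smallest positive such k is 19.

19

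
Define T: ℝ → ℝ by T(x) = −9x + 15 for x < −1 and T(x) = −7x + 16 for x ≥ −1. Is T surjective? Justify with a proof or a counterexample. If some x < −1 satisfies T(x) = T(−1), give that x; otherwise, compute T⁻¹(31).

-16/9

Both pieces are strictly decreasing (slopes −9 and −7), so each is injective on its own interval.
The left piece maps (−∞, −1) onto (24, ∞); the right piece maps [−1, ∞) onto (−∞, 23].
The union (24, ∞) ∪ (−∞, 23] omits the interval between 24 and 23; in particular 24 has no preimage. So T is not surjective.
Because the two images are disjoint, no x < −1 has T(x) = T(−1), so we compute T⁻¹(31): 31 lies in (24, ∞), so solve −9x + 15 = 31: x = (31 − 15)/(−9) = −16/9.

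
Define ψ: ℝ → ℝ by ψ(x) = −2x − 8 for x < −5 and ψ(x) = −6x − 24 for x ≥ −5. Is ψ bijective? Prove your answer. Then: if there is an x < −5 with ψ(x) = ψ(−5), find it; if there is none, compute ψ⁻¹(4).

Both pieces are strictly decreasing (slopes −2 and −6), so each is injective on its own interval.
The left piece maps (−∞, −5) onto (2, ∞); the right piece maps [−5, ∞) onto (−∞, 6].
These images overlap. In particular ψ(−5) = 6 (right piece), and solving −2x − 8 = 6 on the left piece gives x = −7 < −5.
So ψ(−7) = ψ(−5) with −7 ≠ −5, and ψ is not injective, hence not bijective. This x = −7 is the requested value below −5.

-7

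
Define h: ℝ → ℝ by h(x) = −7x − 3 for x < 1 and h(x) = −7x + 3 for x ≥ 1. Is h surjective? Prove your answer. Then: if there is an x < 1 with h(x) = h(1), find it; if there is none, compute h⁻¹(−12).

1/7

Both pieces are strictly decreasing (slopes −7 and −7), so each is injective on its own interval.
The left piece maps (−∞, 1) onto (−10, ∞); the right piece maps [1, ∞) onto (−∞, −4].
The union (−10, ∞) ∪ (−∞, −4] covers ℝ, so h is surjective.
For the follow-up: the images overlap, so an x < 1 with h(x) = h(1) exists. h(1) = −4; solving −7x − 3 = −4 for x < 1 gives x = (−4 + 3)/(−7) = 1/7.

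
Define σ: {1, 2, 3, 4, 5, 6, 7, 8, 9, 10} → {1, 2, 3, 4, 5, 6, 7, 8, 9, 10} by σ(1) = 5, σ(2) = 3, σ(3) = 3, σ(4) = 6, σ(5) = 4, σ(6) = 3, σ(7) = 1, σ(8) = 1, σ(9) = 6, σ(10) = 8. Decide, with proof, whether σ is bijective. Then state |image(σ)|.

σ(2) = 3 = σ(3) with 2 ≠ 3, so σ is not injective, hence not bijective.
The image of σ is {1, 3, 4, 5, 6, 8}, which has 6 elements.

6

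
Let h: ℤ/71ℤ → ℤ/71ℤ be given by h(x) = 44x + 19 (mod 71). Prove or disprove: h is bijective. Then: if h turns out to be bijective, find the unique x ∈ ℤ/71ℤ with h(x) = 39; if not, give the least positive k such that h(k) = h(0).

Recall that h is injective when h(u) = h(v) forces u = v.
Suppose h(u) = h(v) in ℤ/71ℤ. Then 44u + 19 ≡ 44v + 19 (mod 71), so 44(u − v) ≡ 0 (mod 71).
Since gcd(44, 71) = 1, 44 is invertible modulo 71, therefore u − v ≡ 0 (mod 71), i.e. u = v.
We now compute 44⁻¹ mod 71 explicitly. Euclid's algorithm: 71 = 1·44 + 27, 44 = 1·27 + 17, 27 = 1·17 + 10, 17 = 1·10 + 7, 10 = 1·7 + 3, 7 = 2·3 + 1; back-substituting gives 1 = 21·44 − 13·71, so 44⁻¹ ≡ 21 (mod 71).
Then y ↦ 21(y − 19) is a two-sided inverse to h, so every y ∈ ℤ/71ℤ has a preimage.
Thus h is bijective.
Since h is bijective, we compute h⁻¹(39): solve 44x + 19 ≡ 39 (mod 71), i.e. 44x ≡ 20 (mod 71).
Multiplying by 44⁻¹ = 21 gives x ≡ 21·20 = 420 = 5·71 + 65 ≡ 65 (mod 71).
Check: h(65) = 44·65 + 19 = 2879 = 40·71 + 39 ≡ 39 (mod 71).

65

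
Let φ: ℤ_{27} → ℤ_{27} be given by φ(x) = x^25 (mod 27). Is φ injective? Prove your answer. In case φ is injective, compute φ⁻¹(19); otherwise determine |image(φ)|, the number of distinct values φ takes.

19

φ(0) = 0^25 = 0.
φ(3): Repeated squaring mod 27: 3^1 ≡ 3, 3^2 ≡ 3² = 9, 3^4 ≡ 9² = 81 ≡ 0, 3^8 ≡ 0² = 0, 3^16 ≡ 0² = 0. Since 25 = 16 + 8 + 1, 3^25 ≡ 0·0·3: 0·0 = 0, then 0·3 = 0. So 3^25 ≡ 0 (mod 27).
So φ(0) = φ(3) = 0 while 0 ≠ 3, so φ is not injective.
Since φ is not injective, we determine |image(φ)|. Computing x^25 mod 27 for each x (by repeated squaring, reducing mod 27 at every step), the values φ(0), φ(1), …, φ(26) are: 0, 1, 20, 0, 22, 14, 0, 16, 8, 0, 10, 2, 0, 4, 23, 0, 25, 17, 0, 19, 11, 0, 13, 5, 0, 7, 26.
The distinct values are {0, 1, 2, 4, 5, 7, 8, 10, 11, 13, 14, 16, 17, 19, 20, 22, 23, 25, 26}; there are 19 of them.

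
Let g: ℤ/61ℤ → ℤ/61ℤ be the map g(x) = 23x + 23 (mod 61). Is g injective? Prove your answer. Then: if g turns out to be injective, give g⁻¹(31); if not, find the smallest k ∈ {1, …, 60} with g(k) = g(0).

If g(x_1) = g(x_2), then 23x_1 ≡ 23x_2 (mod 61). Because gcd(23, 61) = 1, we may cancel 23 to get x_1 ≡ x_2 (mod 61).
Thus g is injective.
We now compute 23⁻¹ mod 61 explicitly. Euclid's algorithm: 61 = 2·23 + 15, 23 = 1·15 + 8, 15 = 1·8 + 7, 8 = 1·7 + 1; back-substituting gives 1 = 8·23 − 3·61, so 23⁻¹ ≡ 8 (mod 61).
Since g is injective, we find g⁻¹(31): we need 23x ≡ 31 − 23 ≡ 8 (mod 61). Using 23⁻¹ = 8: x ≡ 8·8 = 64 = 1·61 + 3, so x = 3.
Check: g(3) = 23·3 + 23 = 92 = 1·61 + 31 ≡ 31 (mod 61).

3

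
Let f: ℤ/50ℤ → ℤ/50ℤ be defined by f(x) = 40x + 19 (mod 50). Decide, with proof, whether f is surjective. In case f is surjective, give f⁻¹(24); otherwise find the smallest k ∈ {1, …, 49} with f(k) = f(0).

5

Since gcd(40, 50) = 10, we have 40x ≡ 0 (mod 10) for all x, so f(x) ≡ 9 (mod 10).
But 0 ≢ 9 (mod 10), so 0 ∈ ℤ/50ℤ has no preimage. So f is not surjective.
Since f is not surjective, we find the least positive k with f(k) = f(0): this means 40k ≡ 0 (mod 50), i.e. 50 ∣ 40k. Since gcd(40, 50) = 10, dividing through by 10 this holds exactly when 5 ∣ 4k, and as gcd(4, 5) = 1, exactly when 5 ∣ k.
The smallest positive such k is 5.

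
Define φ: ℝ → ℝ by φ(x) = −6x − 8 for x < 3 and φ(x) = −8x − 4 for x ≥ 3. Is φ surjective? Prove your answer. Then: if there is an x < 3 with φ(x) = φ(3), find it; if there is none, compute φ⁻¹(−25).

Both pieces are strictly decreasing (slopes −6 and −8), so each is injective on its own interval.
The left piece maps (−∞, 3) onto (−26, ∞); the right piece maps [3, ∞) onto (−∞, −28].
The union (−26, ∞) ∪ (−∞, −28] omits the interval between −26 and −28; in particular −26 has no preimage. So φ is not surjective.
Because the two images are disjoint, no x < 3 has φ(x) = φ(3), so we compute φ⁻¹(−25): −25 lies in (−26, ∞), so solve −6x − 8 = −25: x = (−25 + 8)/(−6) = 17/6.

17/6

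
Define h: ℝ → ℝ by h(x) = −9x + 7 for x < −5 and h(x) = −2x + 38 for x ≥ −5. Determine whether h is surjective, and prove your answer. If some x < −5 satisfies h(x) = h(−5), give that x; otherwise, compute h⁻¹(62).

-55/9

Both pieces are strictly decreasing (slopes −9 and −2), so each is injective on its own interval.
The left piece maps (−∞, −5) onto (52, ∞); the right piece maps [−5, ∞) onto (−∞, 48].
The union (52, ∞) ∪ (−∞, 48] omits the interval between 52 and 48; in particular 52 has no preimage. So h is not surjective.
Because the two images are disjoint, no x < −5 has h(x) = h(−5), so we compute h⁻¹(62): 62 lies in (52, ∞), so solve −9x + 7 = 62: x = (62 − 7)/(−9) = −55/9.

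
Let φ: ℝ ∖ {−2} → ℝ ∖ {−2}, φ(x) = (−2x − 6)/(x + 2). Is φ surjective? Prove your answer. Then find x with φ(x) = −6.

-3/2

For any y ≠ −2, solving y(x + 2) = −2x − 6 for x gives a well-defined x ≠ −2. So φ is surjective.
Solving φ(x) = −6: cross-multiplying gives −2x − 6 = −6(x + 2), which rearranges to 4x = −6, so x = −3/2.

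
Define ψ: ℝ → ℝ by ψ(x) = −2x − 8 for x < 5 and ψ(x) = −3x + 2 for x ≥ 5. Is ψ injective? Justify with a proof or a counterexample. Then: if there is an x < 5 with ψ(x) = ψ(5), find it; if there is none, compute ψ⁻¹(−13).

5/2

Both pieces are strictly decreasing (slopes −2 and −3), so each is injective on its own interval.
The left piece maps (−∞, 5) onto (−18, ∞); the right piece maps [5, ∞) onto (−∞, −13].
These images overlap. In particular ψ(5) = −13 (right piece), and solving −2x − 8 = −13 on the left piece gives x = 5/2 < 5.
So ψ(5/2) = ψ(5) with 5/2 ≠ 5, and ψ is not injective. This x = 5/2 is the requested value below 5.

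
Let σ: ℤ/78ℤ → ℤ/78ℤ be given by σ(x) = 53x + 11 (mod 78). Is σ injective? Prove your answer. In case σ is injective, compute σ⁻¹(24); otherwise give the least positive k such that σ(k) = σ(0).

Suppose σ(x_1) = σ(x_2) in ℤ/78ℤ. Then 53x_1 + 11 ≡ 53x_2 + 11 (mod 78), thus 53(x_1 − x_2) ≡ 0 (mod 78).
Since gcd(53, 78) = 1, 53 is invertible modulo 78, thus x_1 − x_2 ≡ 0 (mod 78), i.e. x_1 = x_2.
So σ is injective.
We now compute 53⁻¹ mod 78 explicitly. Euclid's algorithm: 78 = 1·53 + 25, 53 = 2·25 + 3, 25 = 8·3 + 1; back-substituting gives 1 = 53·53 − 36·78, so 53⁻¹ ≡ 53 (mod 78).
Since σ is injective, we find σ⁻¹(24): we need 53x ≡ 24 − 11 ≡ 13 (mod 78). Using 53⁻¹ = 53: x ≡ 53·13 = 689 = 8·78 + 65, so x = 65.
Check: σ(65) = 53·65 + 11 = 3456 = 44·78 + 24 ≡ 24 (mod 78).

65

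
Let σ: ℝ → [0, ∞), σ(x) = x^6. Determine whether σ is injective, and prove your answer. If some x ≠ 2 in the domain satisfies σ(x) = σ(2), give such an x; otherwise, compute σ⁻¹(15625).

σ(2) = 64 = (−2)^6 = σ(−2) (since 6 is even), with 2 ≠ −2. So σ is not injective.
For the follow-up, such an x exists: taking x = −2 ∈ ℝ gives σ(−2) = 64 = σ(2) with −2 ≠ 2.

-2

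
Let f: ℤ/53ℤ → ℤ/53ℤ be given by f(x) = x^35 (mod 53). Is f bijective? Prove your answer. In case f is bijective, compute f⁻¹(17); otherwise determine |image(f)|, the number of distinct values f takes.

Since 53 is prime, the nonzero elements of ℤ/53ℤ form a cyclic group of order 52.
As gcd(35, 52) = 1, raising to the 35th power is a bijection on this group: if s^35 ≡ t^35 then (st^{−1})^35 = 1, and the only element of order dividing gcd(35, 52) = 1 is 1, so s = t.
With f(0) = 0 this makes f injective on all of ℤ/53ℤ, hence bijective (finite equal-size domain and codomain). In particular f is bijective.
Since f is bijective, we find the preimage of 17. The inverse of x ↦ x^35 on (ℤ/53ℤ)^× is x ↦ x^3, because 35·3 = 105 = 2·52 + 1 ≡ 1 (mod 52) and x^{52} = 1 for x ≠ 0 (Fermat). So f⁻¹(17) = 17^3 mod 53.
Repeated squaring mod 53: 17^1 ≡ 17, 17^2 ≡ 17² = 289 ≡ 24. Since 3 = 2 + 1, 17^3 ≡ 24·17: 24·17 = 408 ≡ 37. So 17^3 ≡ 37 (mod 53).
Hence f⁻¹(17) = 37.

37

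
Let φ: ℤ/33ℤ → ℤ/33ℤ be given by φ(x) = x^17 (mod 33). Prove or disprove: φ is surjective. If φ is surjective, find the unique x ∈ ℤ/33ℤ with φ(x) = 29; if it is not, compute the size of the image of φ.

Computing x^17 mod 33 for each x (by repeated squaring, reducing mod 33 at every step), the values φ(0), φ(1), …, φ(32) are: 0, 1, 29, 9, 16, 14, 30, 28, 2, 15, 10, 11, 12, 7, 20, 27, 25, 8, 6, 13, 26, 21, 22, 23, 18, 31, 5, 3, 19, 17, 24, 4, 32.
Every element of ℤ/33ℤ appears exactly once in this list, so φ is a bijection, and in particular surjective.
Since φ is surjective, we read off the preimage of 29 from the same table: φ(2) = 29, so φ⁻¹(29) = 2.

2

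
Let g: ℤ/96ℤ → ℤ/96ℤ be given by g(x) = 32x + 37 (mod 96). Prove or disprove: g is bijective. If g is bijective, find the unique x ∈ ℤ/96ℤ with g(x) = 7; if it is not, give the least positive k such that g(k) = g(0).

We have gcd(32, 96) = 32 > 1. Taking a = 0 and b = 3: g(0) = 37 and g(3) = 32·3 + 37 = 133 ≡ 37 (mod 96).
So g(0) = g(3) while 0 ≠ 3, so g is not injective, hence not bijective.
Since g is not bijective, we find the least positive k with g(k) = g(0): this means 32k ≡ 0 (mod 96), i.e. 96 ∣ 32k. Since gcd(32, 96) = 32, dividing through by 32 this holds exactly when 3 ∣ k.
The smallest positive such k is 3.

3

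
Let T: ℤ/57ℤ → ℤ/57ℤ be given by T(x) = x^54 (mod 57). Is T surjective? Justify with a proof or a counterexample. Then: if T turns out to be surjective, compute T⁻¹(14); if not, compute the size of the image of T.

T(1) = 1^54 = 1.
T(2): Repeated squaring mod 57: 2^1 ≡ 2, 2^2 ≡ 2² = 4, 2^4 ≡ 4² = 16, 2^8 ≡ 16² = 256 ≡ 28, 2^16 ≡ 28² = 784 ≡ 43, 2^32 ≡ 43² = 1849 ≡ 25. Since 54 = 32 + 16 + 4 + 2, 2^54 ≡ 25·43·16·4: 25·43 = 1075 ≡ 49, then 49·16 = 784 ≡ 43, then 43·4 = 172 ≡ 1. So 2^54 ≡ 1 (mod 57).
So T(1) = T(2) = 1 while 1 ≠ 2, so T is not injective.
A non-injective map from the 57-element set ℤ/57ℤ to itself takes at most 56 distinct values, so it cannot be surjective. So T is not surjective.
Since T is not surjective, we determine |image(T)|. Computing x^54 mod 57 for each x (by repeated squaring, reducing mod 57 at every step), the values T(0), T(1), …, T(56) are: 0, 1, 1, 39, 1, 1, 39, 1, 1, 39, 1, 1, 39, 1, 1, 39, 1, 1, 39, 19, 1, 39, 1, 1, 39, 1, 1, 39, 1, 1, 39, 1, 1, 39, 1, 1, 39, 1, 19, 39, 1, 1, 39, 1, 1, 39, 1, 1, 39, 1, 1, 39, 1, 1, 39, 1, 1.
The distinct values are {0, 1, 19, 39}; there are 4 of them.

4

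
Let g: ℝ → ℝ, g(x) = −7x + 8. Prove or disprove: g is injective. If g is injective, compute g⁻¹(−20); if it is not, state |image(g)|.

4

Recall that g is injective when g(u) = g(v) forces u = v.
Suppose g(u) = g(v). Then −7u + 8 = −7v + 8, so −7u = −7v, therefore u = v.
Hence g is injective.
Since g is injective, we compute g⁻¹(−20) = (−20 − 8)/(−7) = 4.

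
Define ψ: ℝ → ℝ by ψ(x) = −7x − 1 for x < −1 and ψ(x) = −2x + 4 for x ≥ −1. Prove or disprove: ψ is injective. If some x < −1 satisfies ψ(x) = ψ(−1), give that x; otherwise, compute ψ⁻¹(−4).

Both pieces are strictly decreasing (slopes −7 and −2), so each is injective on its own interval.
The left piece maps (−∞, −1) onto (6, ∞); the right piece maps [−1, ∞) onto (−∞, 6].
These images are disjoint, so no value is attained by both pieces. Hence ψ is injective.
Because the two images are disjoint, no x < −1 has ψ(x) = ψ(−1), so we compute ψ⁻¹(−4): −4 lies in (−∞, 6], so solve −2x + 4 = −4: x = (−4 − 4)/(−2) = 4.

4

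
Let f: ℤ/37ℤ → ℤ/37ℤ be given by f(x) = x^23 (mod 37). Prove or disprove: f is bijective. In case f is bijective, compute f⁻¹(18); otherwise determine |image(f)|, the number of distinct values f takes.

Since 37 is prime, the nonzero elements of ℤ/37ℤ form a cyclic group of order 36.
As gcd(23, 36) = 1, raising to the 23rd power is a bijection on this group: if s^23 ≡ t^23 then (st^{−1})^23 = 1, and the only element of order dividing gcd(23, 36) = 1 is 1, so s = t.
With f(0) = 0 this makes f injective on all of ℤ/37ℤ, hence bijective (finite equal-size domain and codomain). In particular f is bijective.
Since f is bijective, we find the preimage of 18. The inverse of x ↦ x^23 on (ℤ/37ℤ)^× is x ↦ x^11, because 23·11 = 253 = 7·36 + 1 ≡ 1 (mod 36) and x^{36} = 1 for x ≠ 0 (Fermat). So f⁻¹(18) = 18^11 mod 37.
Repeated squaring mod 37: 18^1 ≡ 18, 18^2 ≡ 18² = 324 ≡ 28, 18^4 ≡ 28² = 784 ≡ 7, 18^8 ≡ 7² = 49 ≡ 12. Since 11 = 8 + 2 + 1, 18^11 ≡ 12·28·18: 12·28 = 336 ≡ 3, then 3·18 = 54 ≡ 17. So 18^11 ≡ 17 (mod 37).
Hence f⁻¹(18) = 17.

17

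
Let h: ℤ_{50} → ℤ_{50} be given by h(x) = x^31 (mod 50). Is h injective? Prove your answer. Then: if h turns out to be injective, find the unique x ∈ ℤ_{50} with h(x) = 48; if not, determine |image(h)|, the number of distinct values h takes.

h(0) = 0^31 = 0.
h(10): Repeated squaring mod 50: 10^1 ≡ 10, 10^2 ≡ 10² = 100 ≡ 0, 10^4 ≡ 0² = 0, 10^8 ≡ 0² = 0, 10^16 ≡ 0² = 0. Since 31 = 16 + 8 + 4 + 2 + 1, 10^31 ≡ 0·0·0·0·10: 0·0 = 0, then 0·0 = 0, then 0·0 = 0, then 0·10 = 0. So 10^31 ≡ 0 (mod 50).
So h(0) = h(10) = 0 while 0 ≠ 10, hence h is not injective.
Since h is not injective, we determine |image(h)|. Computing x^31 mod 50 for each x (by repeated squaring, reducing mod 50 at every step), the values h(0), h(1), …, h(49) are: 0, 1, 48, 47, 4, 25, 6, 43, 42, 9, 0, 11, 38, 37, 14, 25, 16, 33, 32, 19, 0, 21, 28, 27, 24, 25, 26, 23, 22, 29, 0, 31, 18, 17, 34, 25, 36, 13, 12, 39, 0, 41, 8, 7, 44, 25, 46, 3, 2, 49.
The distinct values are {0, 1, 2, 3, 4, 6, 7, 8, 9, 11, 12, 13, 14, 16, 17, 18, 19, 21, 22, 23, 24, 25, 26, 27, 28, 29, 31, 32, 33, 34, 36, 37, 38, 39, 41, 42, 43, 44, 46, 47, 48, 49}; there are 42 of them.

42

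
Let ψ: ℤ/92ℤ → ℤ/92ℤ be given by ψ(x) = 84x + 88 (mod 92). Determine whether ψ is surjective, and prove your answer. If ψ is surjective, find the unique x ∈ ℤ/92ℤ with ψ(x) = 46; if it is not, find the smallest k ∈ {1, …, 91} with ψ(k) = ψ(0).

By definition, surjectivity means every element of the codomain has a preimage under ψ.
Since gcd(84, 92) = 4, we have 84x ≡ 0 (mod 4) for all x, so ψ(x) ≡ 0 (mod 4).
But 1 ≢ 0 (mod 4), so 1 ∈ ℤ/92ℤ has no preimage. Hence ψ is not surjective.
Since ψ is not surjective, we find the least positive k with ψ(k) = ψ(0): this means 84k ≡ 0 (mod 92), i.e. 92 ∣ 84k. Since gcd(84, 92) = 4, dividing through by 4 this holds exactly when 23 ∣ 21k, and as gcd(21, 23) = 1, exactly when 23 ∣ k.
The smallest positive such k is 23.

23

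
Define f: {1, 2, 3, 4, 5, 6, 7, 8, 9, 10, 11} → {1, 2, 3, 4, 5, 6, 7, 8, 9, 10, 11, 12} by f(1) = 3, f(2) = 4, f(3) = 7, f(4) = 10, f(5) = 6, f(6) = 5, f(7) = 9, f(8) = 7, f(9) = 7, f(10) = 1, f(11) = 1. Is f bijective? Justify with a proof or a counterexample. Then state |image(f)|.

f(3) = 7 = f(8) with 3 ≠ 8, so f is not injective, hence not bijective.
The image of f is {1, 3, 4, 5, 6, 7, 9, 10}, which has 8 elements.

8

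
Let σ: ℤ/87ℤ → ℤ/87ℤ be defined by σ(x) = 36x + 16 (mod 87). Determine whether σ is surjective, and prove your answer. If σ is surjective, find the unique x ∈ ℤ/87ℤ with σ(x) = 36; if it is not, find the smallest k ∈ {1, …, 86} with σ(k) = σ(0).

Recall that σ is surjective if every y in the codomain equals σ(x) for some x in the domain.
Since gcd(36, 87) = 3, we have 36x ≡ 0 (mod 3) for all x, so σ(x) ≡ 1 (mod 3).
But 0 ≢ 1 (mod 3), so 0 ∈ ℤ/87ℤ has no preimage. Thus σ is not surjective.
Since σ is not surjective, we find the least positive k with σ(k) = σ(0): this means 36k ≡ 0 (mod 87), i.e. 87 ∣ 36k. Since gcd(36, 87) = 3, dividing through by 3 this holds exactly when 29 ∣ 12k, and as gcd(12, 29) = 1, exactly when 29 ∣ k.
The smallest positive such k is 29.

29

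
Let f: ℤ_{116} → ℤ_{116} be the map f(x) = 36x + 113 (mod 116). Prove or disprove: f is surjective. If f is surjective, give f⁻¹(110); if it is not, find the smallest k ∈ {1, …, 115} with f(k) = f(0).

Since gcd(36, 116) = 4, we have 36x ≡ 0 (mod 4) for all x, so f(x) ≡ 1 (mod 4).
But 0 ≢ 1 (mod 4), so 0 ∈ ℤ_{116} has no preimage. Therefore f is not surjective.
Since f is not surjective, we find the least positive k with f(k) = f(0): this means 36k ≡ 0 (mod 116), i.e. 116 ∣ 36k. Since gcd(36, 116) = 4, dividing through by 4 this holds exactly when 29 ∣ 9k, and as gcd(9, 29) = 1, exactly when 29 ∣ k.
The smallest positive such k is 29.

29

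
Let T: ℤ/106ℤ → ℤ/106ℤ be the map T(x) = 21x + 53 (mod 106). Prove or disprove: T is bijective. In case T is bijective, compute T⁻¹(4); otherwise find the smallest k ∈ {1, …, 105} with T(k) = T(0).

33

Suppose T(x_1) = T(x_2) in ℤ/106ℤ. Then 21x_1 + 53 ≡ 21x_2 + 53 (mod 106), so 21(x_1 − x_2) ≡ 0 (mod 106).
Since gcd(21, 106) = 1, 21 is invertible modulo 106, thus x_1 − x_2 ≡ 0 (mod 106), i.e. x_1 = x_2.
We now compute 21⁻¹ mod 106 explicitly. Euclid's algorithm: 106 = 5·21 + 1; back-substituting gives 1 = 101·21 − 20·106, so 21⁻¹ ≡ 101 (mod 106).
For any y ∈ ℤ/106ℤ, x = 101(y − 53) mod 106 satisfies T(x) = 21·101(y − 53) + 53 ≡ y (since 21·101 ≡ 1 mod 106). So every y has a preimage.
So T is bijective.
Since T is bijective, we compute T⁻¹(4): solve 21x + 53 ≡ 4 (mod 106), i.e. 21x ≡ 57 (mod 106).
Multiplying by 21⁻¹ = 101 gives x ≡ 101·57 = 5757 = 54·106 + 33 ≡ 33 (mod 106).
Check: T(33) = 21·33 + 53 = 746 = 7·106 + 4 ≡ 4 (mod 106).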